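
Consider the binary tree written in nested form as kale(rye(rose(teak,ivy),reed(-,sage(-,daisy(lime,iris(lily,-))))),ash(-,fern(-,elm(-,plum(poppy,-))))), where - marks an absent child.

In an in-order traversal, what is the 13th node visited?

fern

In-order visits the left subtree, then the node, then the right subtree.
At kale: go left to rye.
  At rye: go left to rose.
    At rose: go left to teak.
      teak is a leaf — visit teak.
    Visit rose.
    At rose: go right to ivy.
      ivy is a leaf — visit ivy.
  Visit rye.
  At rye: go right to reed.
    At reed: no left child.
    Visit reed.
    At reed: go right to sage.
      At sage: no left child.
      Visit sage.
      At sage: go right to daisy.
        At daisy: go left to lime.
          lime is a leaf — visit lime.
        Visit daisy.
        At daisy: go right to iris.
          At iris: go left to lily.
            lily is a leaf — visit lily.
          Visit iris.
          At iris: no right child.
Visit kale.
At kale: go right to ash.
  At ash: no left child.
  Visit ash.
  At ash: go right to fern.
    At fern: no left child.
    Visit fern.
    At fern: go right to elm.
      At elm: no left child.
      Visit elm.
      At elm: go right to plum.
        At plum: go left to poppy.
          poppy is a leaf — visit poppy.
        Visit plum.
        At plum: no right child.
Full in-order sequence: teak, rose, ivy, rye, reed, sage, lime, daisy, lily, iris, kale, ash, fern, elm, poppy, plum.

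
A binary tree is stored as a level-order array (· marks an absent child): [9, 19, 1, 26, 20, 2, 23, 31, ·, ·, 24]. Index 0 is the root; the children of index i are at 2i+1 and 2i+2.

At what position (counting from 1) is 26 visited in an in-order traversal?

In-order visits the left subtree, then the node, then the right subtree.
At 9: go left to 19.
  At 19: go left to 26.
    At 26: go left to 31.
      31 is a leaf — visit 31.
    Visit 26.
    At 26: no right child.
  Visit 19.
  At 19: go right to 20.
    At 20: no left child.
    Visit 20.
    At 20: go right to 24.
      24 is a leaf — visit 24.
Visit 9.
At 9: go right to 1.
  At 1: go left to 2.
    2 is a leaf — visit 2.
  Visit 1.
  At 1: go right to 23.
    23 is a leaf — visit 23.
Full in-order sequence: 31, 26, 19, 20, 24, 9, 2, 1, 23.

2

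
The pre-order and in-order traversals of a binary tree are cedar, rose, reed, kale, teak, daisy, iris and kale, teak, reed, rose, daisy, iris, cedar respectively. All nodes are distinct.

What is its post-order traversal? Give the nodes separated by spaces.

The first element of pre-order is the root; it splits in-order into left and right subtrees.
Root cedar: left subtree has 6 nodes {kale, teak, reed, rose, daisy, iris}, right has 0 { }.
  Root rose: left subtree has 3 nodes {kale, teak, reed}, right has 2 {daisy, iris}.
    Root reed: left subtree has 2 nodes {kale, teak}, right has 0 { }.
      Root kale: left subtree has 0 nodes { }, right has 1 {teak}.
    Root daisy: left subtree has 0 nodes { }, right has 1 {iris}.

teak kale reed iris daisy rose cedar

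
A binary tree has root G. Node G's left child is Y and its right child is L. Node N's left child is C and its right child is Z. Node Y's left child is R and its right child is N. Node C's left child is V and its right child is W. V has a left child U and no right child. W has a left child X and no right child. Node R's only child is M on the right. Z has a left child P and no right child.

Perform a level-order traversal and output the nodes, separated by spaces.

G Y L R N M C Z V W P U X

Level-order visits nodes level by level from the root, left to right within each level.
Level 0: G
Level 1: Y, L
Level 2: R, N
Level 3: M, C, Z
Level 4: V, W, P
Level 5: U, X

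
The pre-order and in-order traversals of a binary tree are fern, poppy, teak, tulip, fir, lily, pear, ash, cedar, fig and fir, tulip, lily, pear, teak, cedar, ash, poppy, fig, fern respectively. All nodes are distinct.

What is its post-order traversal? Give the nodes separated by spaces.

fir pear lily tulip cedar ash teak fig poppy fern

The first element of pre-order is the root; it splits in-order into left and right subtrees.
Root fern: left subtree has 9 nodes {fir, tulip, lily, pear, teak, cedar, ash, poppy, fig}, right has 0 { }.
  Root poppy: left subtree has 7 nodes {fir, tulip, lily, pear, teak, cedar, ash}, right has 1 {fig}.
    Root teak: left subtree has 4 nodes {fir, tulip, lily, pear}, right has 2 {cedar, ash}.
      Root tulip: left subtree has 1 node {fir}, right has 2 {lily, pear}.
        Root lily: left subtree has 0 nodes { }, right has 1 {pear}.
      Root ash: left subtree has 1 node {cedar}, right has 0 { }.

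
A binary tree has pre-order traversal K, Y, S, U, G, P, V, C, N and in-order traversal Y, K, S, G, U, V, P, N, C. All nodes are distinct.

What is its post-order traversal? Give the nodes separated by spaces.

The first element of pre-order is the root; it splits in-order into left and right subtrees.
Root K: left subtree has 1 node {Y}, right has 7 {S, G, U, V, P, N, C}.
  Root S: left subtree has 0 nodes { }, right has 6 {G, U, V, P, N, C}.
    Root U: left subtree has 1 node {G}, right has 4 {V, P, N, C}.
      Root P: left subtree has 1 node {V}, right has 2 {N, C}.
        Root C: left subtree has 1 node {N}, right has 0 { }.

Y G V N C P U S K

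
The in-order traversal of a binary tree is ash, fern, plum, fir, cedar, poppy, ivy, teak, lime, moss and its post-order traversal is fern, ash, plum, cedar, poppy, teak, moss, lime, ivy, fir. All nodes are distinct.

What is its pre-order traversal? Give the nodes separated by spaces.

fir plum ash fern ivy poppy cedar lime teak moss

The last element of post-order is the root; it splits in-order into left and right subtrees.
Root fir: left subtree has 3 nodes {ash, fern, plum}, right has 6 {cedar, poppy, ivy, teak, lime, moss}.
  Root plum: left subtree has 2 nodes {ash, fern}, right has 0 { }.
    Root ash: left subtree has 0 nodes { }, right has 1 {fern}.
  Root ivy: left subtree has 2 nodes {cedar, poppy}, right has 3 {teak, lime, moss}.
    Root poppy: left subtree has 1 node {cedar}, right has 0 { }.
    Root lime: left subtree has 1 node {teak}, right has 1 {moss}.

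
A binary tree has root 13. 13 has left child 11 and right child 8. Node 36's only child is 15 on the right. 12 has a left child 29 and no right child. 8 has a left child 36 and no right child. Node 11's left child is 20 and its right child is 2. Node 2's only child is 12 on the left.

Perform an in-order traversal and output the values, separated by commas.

In-order visits the left subtree, then the node, then the right subtree.
At 13: go left to 11.
  At 11: go left to 20.
    20 is a leaf — visit 20.
  Visit 11.
  At 11: go right to 2.
    At 2: go left to 12.
      At 12: go left to 29.
        29 is a leaf — visit 29.
      Visit 12.
      At 12: no right child.
    Visit 2.
    At 2: no right child.
Visit 13.
At 13: go right to 8.
  At 8: go left to 36.
    At 36: no left child.
    Visit 36.
    At 36: go right to 15.
      15 is a leaf — visit 15.
  Visit 8.
  At 8: no right child.

20, 11, 29, 12, 2, 13, 36, 15, 8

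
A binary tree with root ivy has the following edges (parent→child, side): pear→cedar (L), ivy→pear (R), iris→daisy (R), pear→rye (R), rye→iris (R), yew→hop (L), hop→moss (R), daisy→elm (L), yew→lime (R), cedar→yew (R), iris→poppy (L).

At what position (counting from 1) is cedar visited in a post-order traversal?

5

Post-order visits the left subtree, then the right subtree, then the node.
At ivy: no left child.
At ivy: go right to pear.
  At pear: go left to cedar.
    At cedar: no left child.
    At cedar: go right to yew.
      At yew: go left to hop.
        At hop: no left child.
        At hop: go right to moss.
          moss is a leaf — visit moss.
        Visit hop.
      At yew: go right to lime.
        lime is a leaf — visit lime.
      Visit yew.
    Visit cedar.
  At pear: go right to rye.
    At rye: no left child.
    At rye: go right to iris.
      At iris: go left to poppy.
        poppy is a leaf — visit poppy.
      At iris: go right to daisy.
        At daisy: go left to elm.
          elm is a leaf — visit elm.
        At daisy: no right child.
        Visit daisy.
      Visit iris.
    Visit rye.
  Visit pear.
Visit ivy.
Full post-order sequence: moss, hop, lime, yew, cedar, poppy, elm, daisy, iris, rye, pear, ivy.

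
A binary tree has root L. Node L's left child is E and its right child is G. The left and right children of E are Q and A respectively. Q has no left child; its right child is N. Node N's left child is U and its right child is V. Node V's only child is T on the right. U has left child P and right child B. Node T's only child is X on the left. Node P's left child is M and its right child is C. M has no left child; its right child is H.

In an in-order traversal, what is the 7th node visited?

In-order visits the left subtree, then the node, then the right subtree.
At L: go left to E.
  At E: go left to Q.
    At Q: no left child.
    Visit Q.
    At Q: go right to N.
      At N: go left to U.
        At U: go left to P.
          At P: go left to M.
            At M: no left child.
            Visit M.
            At M: go right to H.
              H is a leaf — visit H.
          Visit P.
          At P: go right to C.
            C is a leaf — visit C.
        Visit U.
        At U: go right to B.
          B is a leaf — visit B.
      Visit N.
      At N: go right to V.
        At V: no left child.
        Visit V.
        At V: go right to T.
          At T: go left to X.
            X is a leaf — visit X.
          Visit T.
          At T: no right child.
  Visit E.
  At E: go right to A.
    A is a leaf — visit A.
Visit L.
At L: go right to G.
  G is a leaf — visit G.
Full in-order sequence: Q, M, H, P, C, U, B, N, V, X, T, E, A, L, G.

B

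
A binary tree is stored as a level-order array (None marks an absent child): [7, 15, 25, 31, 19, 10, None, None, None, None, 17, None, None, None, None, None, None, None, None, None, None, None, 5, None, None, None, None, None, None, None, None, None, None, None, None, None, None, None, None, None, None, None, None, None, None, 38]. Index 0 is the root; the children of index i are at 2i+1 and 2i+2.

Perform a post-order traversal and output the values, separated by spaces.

31 38 5 17 19 15 10 25 7

Post-order visits the left subtree, then the right subtree, then the node.
At 7: go left to 15.
  At 15: go left to 31.
    31 is a leaf — visit 31.
  At 15: go right to 19.
    At 19: no left child.
    At 19: go right to 17.
      At 17: no left child.
      At 17: go right to 5.
        At 5: go left to 38.
          38 is a leaf — visit 38.
        At 5: no right child.
        Visit 5.
      Visit 17.
    Visit 19.
  Visit 15.
At 7: go right to 25.
  At 25: go left to 10.
    10 is a leaf — visit 10.
  At 25: no right child.
  Visit 25.
Visit 7.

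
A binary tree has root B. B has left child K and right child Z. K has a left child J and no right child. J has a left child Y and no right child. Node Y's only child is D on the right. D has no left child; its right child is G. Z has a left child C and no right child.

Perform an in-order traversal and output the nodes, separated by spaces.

Y D G J K B C Z

In-order visits the left subtree, then the node, then the right subtree.
At B: go left to K.
  At K: go left to J.
    At J: go left to Y.
      At Y: no left child.
      Visit Y.
      At Y: go right to D.
        At D: no left child.
        Visit D.
        At D: go right to G.
          G is a leaf — visit G.
    Visit J.
    At J: no right child.
  Visit K.
  At K: no right child.
Visit B.
At B: go right to Z.
  At Z: go left to C.
    C is a leaf — visit C.
  Visit Z.
  At Z: no right child.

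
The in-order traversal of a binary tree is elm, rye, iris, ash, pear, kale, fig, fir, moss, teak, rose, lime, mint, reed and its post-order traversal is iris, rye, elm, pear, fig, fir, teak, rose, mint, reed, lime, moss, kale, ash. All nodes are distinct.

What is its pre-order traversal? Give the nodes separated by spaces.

ash elm rye iris kale pear moss fir fig lime rose teak reed mint

The last element of post-order is the root; it splits in-order into left and right subtrees.
Root ash: left subtree has 3 nodes {elm, rye, iris}, right has 10 {pear, kale, fig, fir, moss, teak, rose, lime, mint, reed}.
  Root elm: left subtree has 0 nodes { }, right has 2 {rye, iris}.
    Root rye: left subtree has 0 nodes { }, right has 1 {iris}.
  Root kale: left subtree has 1 node {pear}, right has 8 {fig, fir, moss, teak, rose, lime, mint, reed}.
    Root moss: left subtree has 2 nodes {fig, fir}, right has 5 {teak, rose, lime, mint, reed}.
      Root fir: left subtree has 1 node {fig}, right has 0 { }.
      Root lime: left subtree has 2 nodes {teak, rose}, right has 2 {mint, reed}.
        Root rose: left subtree has 1 node {teak}, right has 0 { }.
        Root reed: left subtree has 1 node {mint}, right has 0 { }.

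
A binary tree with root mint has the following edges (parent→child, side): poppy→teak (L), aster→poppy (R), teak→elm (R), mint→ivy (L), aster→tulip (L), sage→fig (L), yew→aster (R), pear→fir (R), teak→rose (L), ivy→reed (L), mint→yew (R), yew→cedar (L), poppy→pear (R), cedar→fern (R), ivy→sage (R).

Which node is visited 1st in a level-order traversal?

Level-order visits nodes level by level from the root, left to right within each level.
Level 0: mint
Level 1: ivy, yew
Level 2: reed, sage, cedar, aster
Level 3: fig, fern, tulip, poppy
Level 4: teak, pear
Level 5: rose, elm, fir
Full level-order sequence: mint, ivy, yew, reed, sage, cedar, aster, fig, fern, tulip, poppy, teak, pear, rose, elm, fir.

mint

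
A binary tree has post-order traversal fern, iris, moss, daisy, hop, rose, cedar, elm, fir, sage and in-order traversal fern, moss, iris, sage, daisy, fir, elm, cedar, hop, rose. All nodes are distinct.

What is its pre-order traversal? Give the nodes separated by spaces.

sage moss fern iris fir daisy elm cedar rose hop

The last element of post-order is the root; it splits in-order into left and right subtrees.
Root sage: left subtree has 3 nodes {fern, moss, iris}, right has 6 {daisy, fir, elm, cedar, hop, rose}.
  Root moss: left subtree has 1 node {fern}, right has 1 {iris}.
  Root fir: left subtree has 1 node {daisy}, right has 4 {elm, cedar, hop, rose}.
    Root elm: left subtree has 0 nodes { }, right has 3 {cedar, hop, rose}.
      Root cedar: left subtree has 0 nodes { }, right has 2 {hop, rose}.
        Root rose: left subtree has 1 node {hop}, right has 0 { }.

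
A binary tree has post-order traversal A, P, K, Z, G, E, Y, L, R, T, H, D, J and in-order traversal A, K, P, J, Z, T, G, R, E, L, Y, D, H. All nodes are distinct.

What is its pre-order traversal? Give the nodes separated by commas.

J, K, A, P, D, T, Z, R, G, L, E, Y, H

The last element of post-order is the root; it splits in-order into left and right subtrees.
Root J: left subtree has 3 nodes {A, K, P}, right has 9 {Z, T, G, R, E, L, Y, D, H}.
  Root K: left subtree has 1 node {A}, right has 1 {P}.
  Root D: left subtree has 7 nodes {Z, T, G, R, E, L, Y}, right has 1 {H}.
    Root T: left subtree has 1 node {Z}, right has 5 {G, R, E, L, Y}.
      Root R: left subtree has 1 node {G}, right has 3 {E, L, Y}.
        Root L: left subtree has 1 node {E}, right has 1 {Y}.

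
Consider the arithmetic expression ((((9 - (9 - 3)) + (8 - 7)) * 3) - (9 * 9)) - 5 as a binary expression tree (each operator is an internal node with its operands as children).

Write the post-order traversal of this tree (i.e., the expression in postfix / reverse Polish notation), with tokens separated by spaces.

Post-order on an expression tree gives postfix notation: for each operator, emit left operand, right operand, then the operator.

9 9 3 - - 8 7 - + 3 * 9 9 * - 5 -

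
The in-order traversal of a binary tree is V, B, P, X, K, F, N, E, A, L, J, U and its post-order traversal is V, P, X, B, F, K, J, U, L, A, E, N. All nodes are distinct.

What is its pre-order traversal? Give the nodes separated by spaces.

The last element of post-order is the root; it splits in-order into left and right subtrees.
Root N: left subtree has 6 nodes {V, B, P, X, K, F}, right has 5 {E, A, L, J, U}.
  Root K: left subtree has 4 nodes {V, B, P, X}, right has 1 {F}.
    Root B: left subtree has 1 node {V}, right has 2 {P, X}.
      Root X: left subtree has 1 node {P}, right has 0 { }.
  Root E: left subtree has 0 nodes { }, right has 4 {A, L, J, U}.
    Root A: left subtree has 0 nodes { }, right has 3 {L, J, U}.
      Root L: left subtree has 0 nodes { }, right has 2 {J, U}.
        Root U: left subtree has 1 node {J}, right has 0 { }.

N K B V X P F E A L U J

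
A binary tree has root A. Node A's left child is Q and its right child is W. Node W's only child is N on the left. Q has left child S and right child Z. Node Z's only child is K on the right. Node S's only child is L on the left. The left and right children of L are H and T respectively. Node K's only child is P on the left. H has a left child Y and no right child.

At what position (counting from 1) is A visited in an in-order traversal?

10

In-order visits the left subtree, then the node, then the right subtree.
At A: go left to Q.
  At Q: go left to S.
    At S: go left to L.
      At L: go left to H.
        At H: go left to Y.
          Y is a leaf — visit Y.
        Visit H.
        At H: no right child.
      Visit L.
      At L: go right to T.
        T is a leaf — visit T.
    Visit S.
    At S: no right child.
  Visit Q.
  At Q: go right to Z.
    At Z: no left child.
    Visit Z.
    At Z: go right to K.
      At K: go left to P.
        P is a leaf — visit P.
      Visit K.
      At K: no right child.
Visit A.
At A: go right to W.
  At W: go left to N.
    N is a leaf — visit N.
  Visit W.
  At W: no right child.
Full in-order sequence: Y, H, L, T, S, Q, Z, P, K, A, N, W.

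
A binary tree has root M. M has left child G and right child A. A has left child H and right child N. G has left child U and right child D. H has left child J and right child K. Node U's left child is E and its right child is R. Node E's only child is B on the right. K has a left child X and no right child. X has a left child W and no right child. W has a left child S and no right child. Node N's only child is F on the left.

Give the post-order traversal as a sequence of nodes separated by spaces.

Post-order visits the left subtree, then the right subtree, then the node.
At M: go left to G.
  At G: go left to U.
    At U: go left to E.
      At E: no left child.
      At E: go right to B.
        B is a leaf — visit B.
      Visit E.
    At U: go right to R.
      R is a leaf — visit R.
    Visit U.
  At G: go right to D.
    D is a leaf — visit D.
  Visit G.
At M: go right to A.
  At A: go left to H.
    At H: go left to J.
      J is a leaf — visit J.
    At H: go right to K.
      At K: go left to X.
        At X: go left to W.
          At W: go left to S.
            S is a leaf — visit S.
          At W: no right child.
          Visit W.
        At X: no right child.
        Visit X.
      At K: no right child.
      Visit K.
    Visit H.
  At A: go right to N.
    At N: go left to F.
      F is a leaf — visit F.
    At N: no right child.
    Visit N.
  Visit A.
Visit M.

B E R U D G J S W X K H F N A M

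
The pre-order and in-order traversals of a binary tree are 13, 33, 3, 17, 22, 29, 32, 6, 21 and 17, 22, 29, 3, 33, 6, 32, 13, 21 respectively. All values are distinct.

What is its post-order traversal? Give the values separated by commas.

29, 22, 17, 3, 6, 32, 33, 21, 13

The first element of pre-order is the root; it splits in-order into left and right subtrees.
Root 13: left subtree has 7 nodes {17, 22, 29, 3, 33, 6, 32}, right has 1 {21}.
  Root 33: left subtree has 4 nodes {17, 22, 29, 3}, right has 2 {6, 32}.
    Root 3: left subtree has 3 nodes {17, 22, 29}, right has 0 { }.
      Root 17: left subtree has 0 nodes { }, right has 2 {22, 29}.
        Root 22: left subtree has 0 nodes { }, right has 1 {29}.
    Root 32: left subtree has 1 node {6}, right has 0 { }.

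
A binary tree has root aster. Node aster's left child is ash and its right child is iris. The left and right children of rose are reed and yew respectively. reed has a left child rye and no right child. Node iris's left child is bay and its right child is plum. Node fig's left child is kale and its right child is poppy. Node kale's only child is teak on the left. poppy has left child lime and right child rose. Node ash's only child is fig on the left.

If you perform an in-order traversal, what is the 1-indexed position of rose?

In-order visits the left subtree, then the node, then the right subtree.
At aster: go left to ash.
  At ash: go left to fig.
    At fig: go left to kale.
      At kale: go left to teak.
        teak is a leaf — visit teak.
      Visit kale.
      At kale: no right child.
    Visit fig.
    At fig: go right to poppy.
      At poppy: go left to lime.
        lime is a leaf — visit lime.
      Visit poppy.
      At poppy: go right to rose.
        At rose: go left to reed.
          At reed: go left to rye.
            rye is a leaf — visit rye.
          Visit reed.
          At reed: no right child.
        Visit rose.
        At rose: go right to yew.
          yew is a leaf — visit yew.
  Visit ash.
  At ash: no right child.
Visit aster.
At aster: go right to iris.
  At iris: go left to bay.
    bay is a leaf — visit bay.
  Visit iris.
  At iris: go right to plum.
    plum is a leaf — visit plum.
Full in-order sequence: teak, kale, fig, lime, poppy, rye, reed, rose, yew, ash, aster, bay, iris, plum.

8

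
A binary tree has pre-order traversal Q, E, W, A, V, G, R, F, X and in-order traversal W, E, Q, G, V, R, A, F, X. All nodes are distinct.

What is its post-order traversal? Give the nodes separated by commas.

W, E, G, R, V, X, F, A, Q

The first element of pre-order is the root; it splits in-order into left and right subtrees.
Root Q: left subtree has 2 nodes {W, E}, right has 6 {G, V, R, A, F, X}.
  Root E: left subtree has 1 node {W}, right has 0 { }.
  Root A: left subtree has 3 nodes {G, V, R}, right has 2 {F, X}.
    Root V: left subtree has 1 node {G}, right has 1 {R}.
    Root F: left subtree has 0 nodes { }, right has 1 {X}.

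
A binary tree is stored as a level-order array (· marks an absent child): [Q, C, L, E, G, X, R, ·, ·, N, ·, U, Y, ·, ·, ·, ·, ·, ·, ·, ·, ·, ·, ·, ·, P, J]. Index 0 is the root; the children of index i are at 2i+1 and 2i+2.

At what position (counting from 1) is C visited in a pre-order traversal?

2

Pre-order visits the node, then its left subtree, then its right subtree.
Visit Q.
At Q: go left to C.
  Visit C.
  At C: go left to E.
    E is a leaf — visit E.
  At C: go right to G.
    Visit G.
    At G: go left to N.
      N is a leaf — visit N.
    At G: no right child.
At Q: go right to L.
  Visit L.
  At L: go left to X.
    Visit X.
    At X: go left to U.
      U is a leaf — visit U.
    At X: go right to Y.
      Visit Y.
      At Y: go left to P.
        P is a leaf — visit P.
      At Y: go right to J.
        J is a leaf — visit J.
  At L: go right to R.
    R is a leaf — visit R.
Full pre-order sequence: Q, C, E, G, N, L, X, U, Y, P, J, R.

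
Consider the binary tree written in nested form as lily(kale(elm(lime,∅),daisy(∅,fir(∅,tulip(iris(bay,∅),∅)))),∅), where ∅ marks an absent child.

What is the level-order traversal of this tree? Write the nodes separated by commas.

lily, kale, elm, daisy, lime, fir, tulip, iris, bay

Level-order visits nodes level by level from the root, left to right within each level.
Level 0: lily
Level 1: kale
Level 2: elm, daisy
Level 3: lime, fir
Level 4: tulip
Level 5: iris
Level 6: bay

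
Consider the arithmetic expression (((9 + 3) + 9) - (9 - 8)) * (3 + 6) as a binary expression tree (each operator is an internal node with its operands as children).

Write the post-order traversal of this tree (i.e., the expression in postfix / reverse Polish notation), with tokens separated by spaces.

Post-order on an expression tree gives postfix notation: for each operator, emit left operand, right operand, then the operator.

9 3 + 9 + 9 8 - - 3 6 + *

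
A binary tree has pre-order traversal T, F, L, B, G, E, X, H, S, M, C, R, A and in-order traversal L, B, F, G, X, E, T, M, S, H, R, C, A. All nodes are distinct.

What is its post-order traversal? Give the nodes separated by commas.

B, L, X, E, G, F, M, S, R, A, C, H, T

The first element of pre-order is the root; it splits in-order into left and right subtrees.
Root T: left subtree has 6 nodes {L, B, F, G, X, E}, right has 6 {M, S, H, R, C, A}.
  Root F: left subtree has 2 nodes {L, B}, right has 3 {G, X, E}.
    Root L: left subtree has 0 nodes { }, right has 1 {B}.
    Root G: left subtree has 0 nodes { }, right has 2 {X, E}.
      Root E: left subtree has 1 node {X}, right has 0 { }.
  Root H: left subtree has 2 nodes {M, S}, right has 3 {R, C, A}.
    Root S: left subtree has 1 node {M}, right has 0 { }.
    Root C: left subtree has 1 node {R}, right has 1 {A}.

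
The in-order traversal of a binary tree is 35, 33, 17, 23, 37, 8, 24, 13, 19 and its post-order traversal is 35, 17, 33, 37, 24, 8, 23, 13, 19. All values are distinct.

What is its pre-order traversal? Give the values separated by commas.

The last element of post-order is the root; it splits in-order into left and right subtrees.
Root 19: left subtree has 8 nodes {35, 33, 17, 23, 37, 8, 24, 13}, right has 0 { }.
  Root 13: left subtree has 7 nodes {35, 33, 17, 23, 37, 8, 24}, right has 0 { }.
    Root 23: left subtree has 3 nodes {35, 33, 17}, right has 3 {37, 8, 24}.
      Root 33: left subtree has 1 node {35}, right has 1 {17}.
      Root 8: left subtree has 1 node {37}, right has 1 {24}.

19, 13, 23, 33, 35, 17, 8, 37, 24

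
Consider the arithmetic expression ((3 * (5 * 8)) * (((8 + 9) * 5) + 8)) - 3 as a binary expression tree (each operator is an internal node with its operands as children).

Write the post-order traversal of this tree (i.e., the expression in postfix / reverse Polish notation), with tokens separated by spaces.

3 5 8 * * 8 9 + 5 * 8 + * 3 -

Post-order on an expression tree gives postfix notation: for each operator, emit left operand, right operand, then the operator.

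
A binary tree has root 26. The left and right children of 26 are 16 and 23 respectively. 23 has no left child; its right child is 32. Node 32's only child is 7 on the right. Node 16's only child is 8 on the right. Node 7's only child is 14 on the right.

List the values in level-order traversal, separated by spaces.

26 16 23 8 32 7 14

Level-order visits nodes level by level from the root, left to right within each level.
Level 0: 26
Level 1: 16, 23
Level 2: 8, 32
Level 3: 7
Level 4: 14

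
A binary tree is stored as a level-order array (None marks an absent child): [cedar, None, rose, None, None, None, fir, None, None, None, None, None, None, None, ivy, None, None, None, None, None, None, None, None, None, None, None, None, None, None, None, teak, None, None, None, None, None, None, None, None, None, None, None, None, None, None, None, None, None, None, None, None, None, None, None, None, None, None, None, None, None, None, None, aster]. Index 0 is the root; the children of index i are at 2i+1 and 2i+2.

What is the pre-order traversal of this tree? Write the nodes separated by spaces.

cedar rose fir ivy teak aster

Pre-order visits the node, then its left subtree, then its right subtree.
Visit cedar.
At cedar: no left child.
At cedar: go right to rose.
  Visit rose.
  At rose: no left child.
  At rose: go right to fir.
    Visit fir.
    At fir: no left child.
    At fir: go right to ivy.
      Visit ivy.
      At ivy: no left child.
      At ivy: go right to teak.
        Visit teak.
        At teak: no left child.
        At teak: go right to aster.
          aster is a leaf — visit aster.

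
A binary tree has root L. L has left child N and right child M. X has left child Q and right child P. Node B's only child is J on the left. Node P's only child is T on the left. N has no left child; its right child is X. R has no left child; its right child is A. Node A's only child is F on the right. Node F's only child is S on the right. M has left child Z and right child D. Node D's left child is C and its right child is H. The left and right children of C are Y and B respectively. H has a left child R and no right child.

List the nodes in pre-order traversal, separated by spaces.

Pre-order visits the node, then its left subtree, then its right subtree.
Visit L.
At L: go left to N.
  Visit N.
  At N: no left child.
  At N: go right to X.
    Visit X.
    At X: go left to Q.
      Q is a leaf — visit Q.
    At X: go right to P.
      Visit P.
      At P: go left to T.
        T is a leaf — visit T.
      At P: no right child.
At L: go right to M.
  Visit M.
  At M: go left to Z.
    Z is a leaf — visit Z.
  At M: go right to D.
    Visit D.
    At D: go left to C.
      Visit C.
      At C: go left to Y.
        Y is a leaf — visit Y.
      At C: go right to B.
        Visit B.
        At B: go left to J.
          J is a leaf — visit J.
        At B: no right child.
    At D: go right to H.
      Visit H.
      At H: go left to R.
        Visit R.
        At R: no left child.
        At R: go right to A.
          Visit A.
          At A: no left child.
          At A: go right to F.
            Visit F.
            At F: no left child.
            At F: go right to S.
              S is a leaf — visit S.
      At H: no right child.

L N X Q P T M Z D C Y B J H R A F S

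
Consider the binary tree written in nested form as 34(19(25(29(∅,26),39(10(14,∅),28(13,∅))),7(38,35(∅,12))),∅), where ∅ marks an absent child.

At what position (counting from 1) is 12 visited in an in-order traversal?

13

In-order visits the left subtree, then the node, then the right subtree.
At 34: go left to 19.
  At 19: go left to 25.
    At 25: go left to 29.
      At 29: no left child.
      Visit 29.
      At 29: go right to 26.
        26 is a leaf — visit 26.
    Visit 25.
    At 25: go right to 39.
      At 39: go left to 10.
        At 10: go left to 14.
          14 is a leaf — visit 14.
        Visit 10.
        At 10: no right child.
      Visit 39.
      At 39: go right to 28.
        At 28: go left to 13.
          13 is a leaf — visit 13.
        Visit 28.
        At 28: no right child.
  Visit 19.
  At 19: go right to 7.
    At 7: go left to 38.
      38 is a leaf — visit 38.
    Visit 7.
    At 7: go right to 35.
      At 35: no left child.
      Visit 35.
      At 35: go right to 12.
        12 is a leaf — visit 12.
Visit 34.
At 34: no right child.
Full in-order sequence: 29, 26, 25, 14, 10, 39, 13, 28, 19, 38, 7, 35, 12, 34.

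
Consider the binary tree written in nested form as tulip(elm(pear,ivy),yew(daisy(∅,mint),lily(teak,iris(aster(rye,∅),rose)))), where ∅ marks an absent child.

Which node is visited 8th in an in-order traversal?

teak

In-order visits the left subtree, then the node, then the right subtree.
At tulip: go left to elm.
  At elm: go left to pear.
    pear is a leaf — visit pear.
  Visit elm.
  At elm: go right to ivy.
    ivy is a leaf — visit ivy.
Visit tulip.
At tulip: go right to yew.
  At yew: go left to daisy.
    At daisy: no left child.
    Visit daisy.
    At daisy: go right to mint.
      mint is a leaf — visit mint.
  Visit yew.
  At yew: go right to lily.
    At lily: go left to teak.
      teak is a leaf — visit teak.
    Visit lily.
    At lily: go right to iris.
      At iris: go left to aster.
        At aster: go left to rye.
          rye is a leaf — visit rye.
        Visit aster.
        At aster: no right child.
      Visit iris.
      At iris: go right to rose.
        rose is a leaf — visit rose.
Full in-order sequence: pear, elm, ivy, tulip, daisy, mint, yew, teak, lily, rye, aster, iris, rose.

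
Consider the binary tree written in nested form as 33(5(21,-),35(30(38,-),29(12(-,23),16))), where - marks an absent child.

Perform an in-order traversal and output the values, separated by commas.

In-order visits the left subtree, then the node, then the right subtree.
At 33: go left to 5.
  At 5: go left to 21.
    21 is a leaf — visit 21.
  Visit 5.
  At 5: no right child.
Visit 33.
At 33: go right to 35.
  At 35: go left to 30.
    At 30: go left to 38.
      38 is a leaf — visit 38.
    Visit 30.
    At 30: no right child.
  Visit 35.
  At 35: go right to 29.
    At 29: go left to 12.
      At 12: no left child.
      Visit 12.
      At 12: go right to 23.
        23 is a leaf — visit 23.
    Visit 29.
    At 29: go right to 16.
      16 is a leaf — visit 16.

21, 5, 33, 38, 30, 35, 12, 23, 29, 16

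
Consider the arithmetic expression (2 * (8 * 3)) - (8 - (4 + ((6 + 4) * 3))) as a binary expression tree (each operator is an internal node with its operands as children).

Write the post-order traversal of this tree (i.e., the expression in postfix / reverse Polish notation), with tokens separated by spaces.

Post-order on an expression tree gives postfix notation: for each operator, emit left operand, right operand, then the operator.

2 8 3 * * 8 4 6 4 + 3 * + - -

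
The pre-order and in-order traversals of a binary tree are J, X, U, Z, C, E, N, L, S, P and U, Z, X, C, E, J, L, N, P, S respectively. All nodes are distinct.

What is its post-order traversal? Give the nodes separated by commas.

Z, U, E, C, X, L, P, S, N, J

The first element of pre-order is the root; it splits in-order into left and right subtrees.
Root J: left subtree has 5 nodes {U, Z, X, C, E}, right has 4 {L, N, P, S}.
  Root X: left subtree has 2 nodes {U, Z}, right has 2 {C, E}.
    Root U: left subtree has 0 nodes { }, right has 1 {Z}.
    Root C: left subtree has 0 nodes { }, right has 1 {E}.
  Root N: left subtree has 1 node {L}, right has 2 {P, S}.
    Root S: left subtree has 1 node {P}, right has 0 { }.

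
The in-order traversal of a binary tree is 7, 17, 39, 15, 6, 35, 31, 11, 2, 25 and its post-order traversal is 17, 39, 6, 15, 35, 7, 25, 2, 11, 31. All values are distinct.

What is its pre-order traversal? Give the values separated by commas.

The last element of post-order is the root; it splits in-order into left and right subtrees.
Root 31: left subtree has 6 nodes {7, 17, 39, 15, 6, 35}, right has 3 {11, 2, 25}.
  Root 7: left subtree has 0 nodes { }, right has 5 {17, 39, 15, 6, 35}.
    Root 35: left subtree has 4 nodes {17, 39, 15, 6}, right has 0 { }.
      Root 15: left subtree has 2 nodes {17, 39}, right has 1 {6}.
        Root 39: left subtree has 1 node {17}, right has 0 { }.
  Root 11: left subtree has 0 nodes { }, right has 2 {2, 25}.
    Root 2: left subtree has 0 nodes { }, right has 1 {25}.

31, 7, 35, 15, 39, 17, 6, 11, 2, 25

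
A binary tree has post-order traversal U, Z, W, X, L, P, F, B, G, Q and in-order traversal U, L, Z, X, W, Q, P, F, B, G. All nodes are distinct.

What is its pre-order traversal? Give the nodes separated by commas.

Q, L, U, X, Z, W, G, B, F, P

The last element of post-order is the root; it splits in-order into left and right subtrees.
Root Q: left subtree has 5 nodes {U, L, Z, X, W}, right has 4 {P, F, B, G}.
  Root L: left subtree has 1 node {U}, right has 3 {Z, X, W}.
    Root X: left subtree has 1 node {Z}, right has 1 {W}.
  Root G: left subtree has 3 nodes {P, F, B}, right has 0 { }.
    Root B: left subtree has 2 nodes {P, F}, right has 0 { }.
      Root F: left subtree has 1 node {P}, right has 0 { }.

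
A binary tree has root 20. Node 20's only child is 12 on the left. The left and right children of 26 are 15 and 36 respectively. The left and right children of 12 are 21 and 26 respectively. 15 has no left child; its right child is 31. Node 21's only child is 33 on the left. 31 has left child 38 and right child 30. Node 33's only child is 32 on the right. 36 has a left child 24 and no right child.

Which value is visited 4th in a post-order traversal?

38

Post-order visits the left subtree, then the right subtree, then the node.
At 20: go left to 12.
  At 12: go left to 21.
    At 21: go left to 33.
      At 33: no left child.
      At 33: go right to 32.
        32 is a leaf — visit 32.
      Visit 33.
    At 21: no right child.
    Visit 21.
  At 12: go right to 26.
    At 26: go left to 15.
      At 15: no left child.
      At 15: go right to 31.
        At 31: go left to 38.
          38 is a leaf — visit 38.
        At 31: go right to 30.
          30 is a leaf — visit 30.
        Visit 31.
      Visit 15.
    At 26: go right to 36.
      At 36: go left to 24.
        24 is a leaf — visit 24.
      At 36: no right child.
      Visit 36.
    Visit 26.
  Visit 12.
At 20: no right child.
Visit 20.
Full post-order sequence: 32, 33, 21, 38, 30, 31, 15, 24, 36, 26, 12, 20.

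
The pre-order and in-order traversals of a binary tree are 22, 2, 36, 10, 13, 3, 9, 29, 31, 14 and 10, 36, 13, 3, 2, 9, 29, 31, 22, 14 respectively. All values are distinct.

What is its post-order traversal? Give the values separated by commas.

The first element of pre-order is the root; it splits in-order into left and right subtrees.
Root 22: left subtree has 8 nodes {10, 36, 13, 3, 2, 9, 29, 31}, right has 1 {14}.
  Root 2: left subtree has 4 nodes {10, 36, 13, 3}, right has 3 {9, 29, 31}.
    Root 36: left subtree has 1 node {10}, right has 2 {13, 3}.
      Root 13: left subtree has 0 nodes { }, right has 1 {3}.
    Root 9: left subtree has 0 nodes { }, right has 2 {29, 31}.
      Root 29: left subtree has 0 nodes { }, right has 1 {31}.

10, 3, 13, 36, 31, 29, 9, 2, 14, 22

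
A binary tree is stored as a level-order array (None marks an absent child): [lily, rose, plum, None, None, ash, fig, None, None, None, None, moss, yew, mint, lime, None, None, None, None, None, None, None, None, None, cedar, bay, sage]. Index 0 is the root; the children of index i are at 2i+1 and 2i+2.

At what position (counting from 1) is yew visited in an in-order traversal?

7

In-order visits the left subtree, then the node, then the right subtree.
At lily: go left to rose.
  rose is a leaf — visit rose.
Visit lily.
At lily: go right to plum.
  At plum: go left to ash.
    At ash: go left to moss.
      At moss: no left child.
      Visit moss.
      At moss: go right to cedar.
        cedar is a leaf — visit cedar.
    Visit ash.
    At ash: go right to yew.
      At yew: go left to bay.
        bay is a leaf — visit bay.
      Visit yew.
      At yew: go right to sage.
        sage is a leaf — visit sage.
  Visit plum.
  At plum: go right to fig.
    At fig: go left to mint.
      mint is a leaf — visit mint.
    Visit fig.
    At fig: go right to lime.
      lime is a leaf — visit lime.
Full in-order sequence: rose, lily, moss, cedar, ash, bay, yew, sage, plum, mint, fig, lime.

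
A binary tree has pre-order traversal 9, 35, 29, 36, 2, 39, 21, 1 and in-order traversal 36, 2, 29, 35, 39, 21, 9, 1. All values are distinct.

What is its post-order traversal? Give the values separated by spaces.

The first element of pre-order is the root; it splits in-order into left and right subtrees.
Root 9: left subtree has 6 nodes {36, 2, 29, 35, 39, 21}, right has 1 {1}.
  Root 35: left subtree has 3 nodes {36, 2, 29}, right has 2 {39, 21}.
    Root 29: left subtree has 2 nodes {36, 2}, right has 0 { }.
      Root 36: left subtree has 0 nodes { }, right has 1 {2}.
    Root 39: left subtree has 0 nodes { }, right has 1 {21}.

2 36 29 21 39 35 1 9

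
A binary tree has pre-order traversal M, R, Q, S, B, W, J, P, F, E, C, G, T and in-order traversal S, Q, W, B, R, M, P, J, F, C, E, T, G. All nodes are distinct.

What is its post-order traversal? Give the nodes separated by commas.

S, W, B, Q, R, P, C, T, G, E, F, J, M

The first element of pre-order is the root; it splits in-order into left and right subtrees.
Root M: left subtree has 5 nodes {S, Q, W, B, R}, right has 7 {P, J, F, C, E, T, G}.
  Root R: left subtree has 4 nodes {S, Q, W, B}, right has 0 { }.
    Root Q: left subtree has 1 node {S}, right has 2 {W, B}.
      Root B: left subtree has 1 node {W}, right has 0 { }.
  Root J: left subtree has 1 node {P}, right has 5 {F, C, E, T, G}.
    Root F: left subtree has 0 nodes { }, right has 4 {C, E, T, G}.
      Root E: left subtree has 1 node {C}, right has 2 {T, G}.
        Root G: left subtree has 1 node {T}, right has 0 { }.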